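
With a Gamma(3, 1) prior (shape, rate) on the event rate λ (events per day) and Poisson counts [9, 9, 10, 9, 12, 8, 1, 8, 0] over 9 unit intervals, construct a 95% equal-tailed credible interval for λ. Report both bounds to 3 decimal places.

Posterior: Gamma(3+66, 1+9) = Gamma(69, 10) (shape, rate).
Equal-tailed 95% interval: Gamma(69, 10) quantiles at 0.025 and 0.975.
Posterior mean ≈ 6.900, SD ≈ 0.831; a Normal approximation gives roughly [5.272, 8.528].
Exact: lower = 5.369; upper = 8.621.

[5.369, 8.621]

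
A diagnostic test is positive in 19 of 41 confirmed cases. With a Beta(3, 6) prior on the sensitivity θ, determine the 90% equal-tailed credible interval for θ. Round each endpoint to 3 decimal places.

Posterior: Beta(3+19, 6+22) = Beta(22, 28).
Equal-tailed 90% interval: the 0.05 and 0.95 quantiles of Beta(22, 28).
Posterior mean ≈ 0.440, SD ≈ 0.070; a Normal approximation gives roughly [0.326, 0.554].
Exact: F⁻¹(0.05) = 0.327; F⁻¹(0.95) = 0.556.

[0.327, 0.556]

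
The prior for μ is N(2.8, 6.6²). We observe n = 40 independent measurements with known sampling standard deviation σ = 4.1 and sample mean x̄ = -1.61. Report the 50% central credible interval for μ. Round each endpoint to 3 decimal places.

[-2.003, -1.133]

Posterior precision = 1/6.6² + 40/4.1² = 0.0230 + 2.3795 = 2.4025, so posterior SD = 0.6452.
Posterior mean = (2.8/6.6² + 40·-1.61/4.1²) / 2.4025 = -1.5679.
Interval: -1.5679 ± 0.674 × 0.6452 → [-2.003, -1.133].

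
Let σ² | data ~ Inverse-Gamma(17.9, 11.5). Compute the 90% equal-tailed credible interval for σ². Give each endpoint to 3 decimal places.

Inverse-Gamma(17.9, 11.5) quantiles: F⁻¹(0.05) and F⁻¹(0.95).
Equivalently, 1/σ² ~ Gamma(17.9, rate = 11.5); invert its 0.95 and 0.05 quantiles.
Posterior mean ≈ 0.680, SD ≈ 0.171; a Normal approximation gives roughly [0.400, 0.961].
Exact: lower = 0.453; upper = 0.995.

[0.453, 0.995]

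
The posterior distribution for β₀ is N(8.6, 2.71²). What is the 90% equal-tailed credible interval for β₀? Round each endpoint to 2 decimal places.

[4.14, 13.06]

The posterior is symmetric, so the 90% equal-tailed interval is β₀ = 8.6 ± z·2.71 with z = 1.645.
Half-width: 1.645 × 2.71 = 4.46.
8.6 − 4.46 = 4.14; 8.6 + 4.46 = 13.06.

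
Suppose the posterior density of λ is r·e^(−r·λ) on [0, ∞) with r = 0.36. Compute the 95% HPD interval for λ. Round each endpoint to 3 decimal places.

The exponential density is strictly decreasing on [0, ∞), so the HPD interval is anchored at 0: [0, q] with P(λ ≤ q) = 0.95.
q = −ln(1 − 0.95) / 0.36 = 2.9957 / 0.36 = 8.321.

[0.000, 8.321]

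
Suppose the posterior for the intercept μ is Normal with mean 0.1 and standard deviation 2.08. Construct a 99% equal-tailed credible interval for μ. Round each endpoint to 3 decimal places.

[-5.258, 5.458]

The posterior is symmetric, so the 99% equal-tailed interval is μ = 0.1 ± z·2.08 with z = 2.576.
Half-width: 2.576 × 2.08 = 5.358.
0.1 − 5.358 = -5.258; 0.1 + 5.358 = 5.458.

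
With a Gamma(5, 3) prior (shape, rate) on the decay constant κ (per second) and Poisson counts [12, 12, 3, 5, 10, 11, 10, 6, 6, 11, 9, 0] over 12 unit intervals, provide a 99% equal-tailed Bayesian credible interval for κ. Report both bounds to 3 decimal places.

[5.075, 8.509]

Posterior: Gamma(5+95, 3+12) = Gamma(100, 15) (shape, rate).
Equal-tailed 99% interval: Gamma(100, 15) quantiles at 0.005 and 0.995.
Posterior mean ≈ 6.667, SD ≈ 0.667; a Normal approximation gives roughly [4.949, 8.384].
Exact: lower = 5.075; upper = 8.509.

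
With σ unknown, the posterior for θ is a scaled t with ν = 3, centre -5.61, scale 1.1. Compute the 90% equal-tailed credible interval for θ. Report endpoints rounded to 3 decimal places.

[-8.199, -3.021]

The t_3 distribution is symmetric; the 90% interval is -5.61 ± t·1.1 with t_{0.95,3} = 2.353.
Half-width: 2.353 × 1.1 = 2.589.
-5.61 − 2.589 = -8.199; -5.61 + 2.589 = -3.021.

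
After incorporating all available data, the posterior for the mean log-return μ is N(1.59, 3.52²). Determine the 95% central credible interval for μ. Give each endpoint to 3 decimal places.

The posterior is symmetric, so the 95% equal-tailed interval is μ = 1.59 ± z·3.52 with z = 1.960.
Half-width: 1.960 × 3.52 = 6.899.
1.59 − 6.899 = -5.309; 1.59 + 6.899 = 8.489.

[-5.309, 8.489]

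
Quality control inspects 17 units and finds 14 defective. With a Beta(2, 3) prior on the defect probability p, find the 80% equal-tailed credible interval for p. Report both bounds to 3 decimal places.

[0.603, 0.842]

Posterior: Beta(2+14, 3+3) = Beta(16, 6).
Equal-tailed 80% interval: the 0.1 and 0.9 quantiles of Beta(16, 6).
Posterior mean ≈ 0.727, SD ≈ 0.093; a Normal approximation gives roughly [0.608, 0.846].
Exact: F⁻¹(0.1) = 0.603; F⁻¹(0.9) = 0.842.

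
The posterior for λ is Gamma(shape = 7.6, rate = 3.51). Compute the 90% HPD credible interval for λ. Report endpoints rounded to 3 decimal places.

[0.909, 3.376]

The posterior is unimodal and skewed, so the HPD interval has equal density at both endpoints and is the shortest 90% interval.
Solving f(0.909) = f(3.376) with F(3.376) − F(0.909) = 0.90 gives [0.909, 3.376].
For comparison, the equal-tailed interval is [1.054, 3.598]; the HPD is narrower and shifted toward the mode.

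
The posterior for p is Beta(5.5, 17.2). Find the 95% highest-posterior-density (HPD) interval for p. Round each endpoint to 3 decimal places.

The posterior is unimodal and skewed, so the HPD interval has equal density at both endpoints and is the shortest 95% interval.
Solving f(0.082) = f(0.416) with F(0.416) − F(0.082) = 0.95 gives [0.082, 0.416].
For comparison, the equal-tailed interval is [0.094, 0.434]; the HPD is narrower and shifted toward the mode.

[0.082, 0.416]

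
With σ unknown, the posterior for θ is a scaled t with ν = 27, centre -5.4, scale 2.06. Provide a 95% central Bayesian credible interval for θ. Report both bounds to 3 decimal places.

The t_27 distribution is symmetric; the 95% interval is -5.4 ± t·2.06 with t_{0.975,27} = 2.052.
Half-width: 2.052 × 2.06 = 4.227.
-5.4 − 4.227 = -9.627; -5.4 + 4.227 = -1.173.

[-9.627, -1.173]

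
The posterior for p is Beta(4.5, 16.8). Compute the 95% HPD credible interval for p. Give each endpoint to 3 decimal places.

[0.057, 0.381]

The posterior is unimodal and skewed, so the HPD interval has equal density at both endpoints and is the shortest 95% interval.
Solving f(0.057) = f(0.381) with F(0.381) − F(0.057) = 0.95 gives [0.057, 0.381].
For comparison, the equal-tailed interval is [0.070, 0.403]; the HPD is narrower and shifted toward the mode.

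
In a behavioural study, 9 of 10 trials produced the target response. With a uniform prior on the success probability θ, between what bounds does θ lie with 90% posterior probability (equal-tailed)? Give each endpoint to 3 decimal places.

Posterior: Beta(1+9, 1+1) = Beta(10, 2).
Equal-tailed 90% interval: the 0.05 and 0.95 quantiles of Beta(10, 2).
Posterior mean ≈ 0.833, SD ≈ 0.103; a Normal approximation gives roughly [0.663, 1.003].
Exact: F⁻¹(0.05) = 0.636; F⁻¹(0.95) = 0.967.

[0.636, 0.967]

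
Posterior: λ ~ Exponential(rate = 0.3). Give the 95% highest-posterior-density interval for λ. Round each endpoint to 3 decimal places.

The exponential density is strictly decreasing on [0, ∞), so the HPD interval is anchored at 0: [0, q] with P(λ ≤ q) = 0.95.
q = −ln(1 − 0.95) / 0.3 = 2.9957 / 0.3 = 9.986.

[0.000, 9.986]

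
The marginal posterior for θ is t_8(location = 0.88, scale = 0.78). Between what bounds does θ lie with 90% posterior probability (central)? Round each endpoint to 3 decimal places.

[-0.570, 2.330]

The t_8 distribution is symmetric; the 90% interval is 0.88 ± t·0.78 with t_{0.95,8} = 1.860.
Half-width: 1.860 × 0.78 = 1.450.
0.88 − 1.450 = -0.570; 0.88 + 1.450 = 2.330.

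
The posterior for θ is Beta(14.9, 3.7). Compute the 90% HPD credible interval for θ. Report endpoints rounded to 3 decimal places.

The posterior is unimodal and skewed, so the HPD interval has equal density at both endpoints and is the shortest 90% interval.
Solving f(0.663) = f(0.946) with F(0.946) − F(0.663) = 0.90 gives [0.663, 0.946].
For comparison, the equal-tailed interval is [0.636, 0.929]; the HPD is narrower and shifted toward the mode.

[0.663, 0.946]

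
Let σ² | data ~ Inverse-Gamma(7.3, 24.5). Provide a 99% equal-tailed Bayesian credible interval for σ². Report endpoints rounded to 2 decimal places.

Inverse-Gamma(7.3, 24.5) quantiles: F⁻¹(0.005) and F⁻¹(0.995).
Equivalently, 1/σ² ~ Gamma(7.3, rate = 24.5); invert its 0.995 and 0.005 quantiles.
Posterior mean ≈ 3.89, SD ≈ 1.69; a Normal approximation gives roughly [-0.46, 8.24].
Exact: lower = 1.52; upper = 11.17.

[1.52, 11.17]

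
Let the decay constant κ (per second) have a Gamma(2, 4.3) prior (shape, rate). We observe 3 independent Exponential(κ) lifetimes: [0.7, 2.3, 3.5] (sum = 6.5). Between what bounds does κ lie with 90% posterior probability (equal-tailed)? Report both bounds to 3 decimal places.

Posterior: Gamma(2+3, 4.3+6.5) = Gamma(5, 10.8) (shape, rate).
Equal-tailed 90% interval: Gamma(5, 10.8) quantiles at 0.05 and 0.95.
Posterior mean ≈ 0.463, SD ≈ 0.207; a Normal approximation gives roughly [0.122, 0.804].
Exact: lower = 0.182; upper = 0.848.

[0.182, 0.848]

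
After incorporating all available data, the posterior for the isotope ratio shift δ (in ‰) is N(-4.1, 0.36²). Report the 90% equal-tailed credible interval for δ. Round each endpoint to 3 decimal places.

The posterior is symmetric, so the 90% equal-tailed interval is δ = -4.1 ± z·0.36 with z = 1.645.
Half-width: 1.645 × 0.36 = 0.592.
-4.1 − 0.592 = -4.692; -4.1 + 0.592 = -3.508.

[-4.692, -3.508]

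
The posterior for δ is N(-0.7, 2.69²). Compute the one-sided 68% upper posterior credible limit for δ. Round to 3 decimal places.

0.558

Need U with P(δ ≤ U) = 0.68: U = -0.7 + z_{0.32}·2.69.
z = 0.468; U = -0.7 + 0.468 × 2.69 = 0.558.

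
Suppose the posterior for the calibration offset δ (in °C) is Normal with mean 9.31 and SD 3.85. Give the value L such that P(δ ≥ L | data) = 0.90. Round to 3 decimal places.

Need L with P(δ ≥ L) = 0.90: L = 9.31 − z_{0.1}·3.85.
z = 1.282; L = 9.31 − 1.282 × 3.85 = 4.376.

4.376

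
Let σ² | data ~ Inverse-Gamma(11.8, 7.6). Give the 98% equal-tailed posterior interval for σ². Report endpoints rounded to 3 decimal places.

[0.358, 1.435]

Inverse-Gamma(11.8, 7.6) quantiles: F⁻¹(0.01) and F⁻¹(0.99).
Equivalently, 1/σ² ~ Gamma(11.8, rate = 7.6); invert its 0.99 and 0.01 quantiles.
Posterior mean ≈ 0.704, SD ≈ 0.225; a Normal approximation gives roughly [0.181, 1.227].
Exact: lower = 0.358; upper = 1.435.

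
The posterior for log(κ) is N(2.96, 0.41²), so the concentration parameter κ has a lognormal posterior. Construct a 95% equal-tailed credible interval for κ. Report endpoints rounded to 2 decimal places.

[8.64, 43.10]

On the log scale the 95% interval is 2.96 ± 1.960 × 0.41 = [2.1564, 3.7636].
Exponentiate: [e^2.1564, e^3.7636] = [8.64, 43.10].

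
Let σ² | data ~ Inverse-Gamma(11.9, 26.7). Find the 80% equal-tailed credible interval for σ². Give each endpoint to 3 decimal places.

Inverse-Gamma(11.9, 26.7) quantiles: F⁻¹(0.1) and F⁻¹(0.9).
Equivalently, 1/σ² ~ Gamma(11.9, rate = 26.7); invert its 0.9 and 0.1 quantiles.
Posterior mean ≈ 2.450, SD ≈ 0.779; a Normal approximation gives roughly [1.452, 3.447].
Exact: lower = 1.620; upper = 3.446.

[1.620, 3.446]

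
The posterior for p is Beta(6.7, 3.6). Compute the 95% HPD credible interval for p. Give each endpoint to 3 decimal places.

The posterior is unimodal and skewed, so the HPD interval has equal density at both endpoints and is the shortest 95% interval.
Solving f(0.376) = f(0.910) with F(0.910) − F(0.376) = 0.95 gives [0.376, 0.910].
For comparison, the equal-tailed interval is [0.353, 0.893]; the HPD is narrower and shifted toward the mode.

[0.376, 0.910]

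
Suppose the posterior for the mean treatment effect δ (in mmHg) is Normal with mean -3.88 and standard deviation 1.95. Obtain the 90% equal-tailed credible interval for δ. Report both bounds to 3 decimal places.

[-7.087, -0.673]

The posterior is symmetric, so the 90% equal-tailed interval is δ = -3.88 ± z·1.95 with z = 1.645.
Half-width: 1.645 × 1.95 = 3.207.
-3.88 − 3.207 = -7.087; -3.88 + 3.207 = -0.673.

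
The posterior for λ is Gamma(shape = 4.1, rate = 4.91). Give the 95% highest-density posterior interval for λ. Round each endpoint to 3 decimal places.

[0.155, 1.650]

The posterior is unimodal and skewed, so the HPD interval has equal density at both endpoints and is the shortest 95% interval.
Solving f(0.155) = f(1.650) with F(1.650) − F(0.155) = 0.95 gives [0.155, 1.650].
For comparison, the equal-tailed interval is [0.232, 1.816]; the HPD is narrower and shifted toward the mode.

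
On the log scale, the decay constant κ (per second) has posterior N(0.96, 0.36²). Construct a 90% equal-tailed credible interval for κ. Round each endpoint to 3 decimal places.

[1.445, 4.722]

On the log scale the 90% interval is 0.96 ± 1.645 × 0.36 = [0.3679, 1.5521].
Exponentiate: [e^0.3679, e^1.5521] = [1.445, 4.722].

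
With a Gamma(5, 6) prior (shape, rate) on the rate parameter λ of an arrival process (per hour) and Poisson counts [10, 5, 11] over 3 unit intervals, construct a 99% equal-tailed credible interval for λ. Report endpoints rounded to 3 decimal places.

[2.059, 5.245]

Posterior: Gamma(5+26, 6+3) = Gamma(31, 9) (shape, rate).
Equal-tailed 99% interval: Gamma(31, 9) quantiles at 0.005 and 0.995.
Posterior mean ≈ 3.444, SD ≈ 0.619; a Normal approximation gives roughly [1.851, 5.038].
Exact: lower = 2.059; upper = 5.245.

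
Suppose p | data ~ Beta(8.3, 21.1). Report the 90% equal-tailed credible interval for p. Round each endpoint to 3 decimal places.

[0.157, 0.425]

Posterior: Beta(8.3, 21.1).
Equal-tailed 90% interval: the 0.05 and 0.95 quantiles of Beta(8.3, 21.1).
Posterior mean ≈ 0.282, SD ≈ 0.082; a Normal approximation gives roughly [0.148, 0.417].
Exact: F⁻¹(0.05) = 0.157; F⁻¹(0.95) = 0.425.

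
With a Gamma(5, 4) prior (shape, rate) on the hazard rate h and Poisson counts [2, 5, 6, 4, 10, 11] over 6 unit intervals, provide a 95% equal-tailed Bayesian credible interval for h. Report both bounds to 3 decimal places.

[3.112, 5.677]

Posterior: Gamma(5+38, 4+6) = Gamma(43, 10) (shape, rate).
Equal-tailed 95% interval: Gamma(43, 10) quantiles at 0.025 and 0.975.
Posterior mean ≈ 4.300, SD ≈ 0.656; a Normal approximation gives roughly [3.015, 5.585].
Exact: lower = 3.112; upper = 5.677.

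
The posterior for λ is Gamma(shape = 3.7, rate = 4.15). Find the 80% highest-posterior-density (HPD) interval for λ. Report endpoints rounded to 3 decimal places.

The posterior is unimodal and skewed, so the HPD interval has equal density at both endpoints and is the shortest 80% interval.
Solving f(0.257) = f(1.322) with F(1.322) − F(0.257) = 0.80 gives [0.257, 1.322].
For comparison, the equal-tailed interval is [0.373, 1.513]; the HPD is narrower and shifted toward the mode.

[0.257, 1.322]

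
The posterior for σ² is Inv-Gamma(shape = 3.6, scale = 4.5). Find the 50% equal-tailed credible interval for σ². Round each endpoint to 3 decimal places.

Inverse-Gamma(3.6, 4.5) quantiles: F⁻¹(0.25) and F⁻¹(0.75).
Equivalently, 1/σ² ~ Gamma(3.6, rate = 4.5); invert its 0.75 and 0.25 quantiles.
Posterior mean ≈ 1.731, SD ≈ 1.368; a Normal approximation gives roughly [0.808, 2.654].
Exact: lower = 0.970; upper = 2.038.

[0.970, 2.038]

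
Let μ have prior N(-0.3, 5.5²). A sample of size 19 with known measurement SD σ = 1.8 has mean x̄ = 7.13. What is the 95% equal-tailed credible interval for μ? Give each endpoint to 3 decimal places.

Posterior precision = 1/5.5² + 19/1.8² = 0.0331 + 5.8642 = 5.8973, so posterior SD = 0.4118.
Posterior mean = (-0.3/5.5² + 19·7.13/1.8²) / 5.8973 = 7.0884.
Interval: 7.0884 ± 1.960 × 0.4118 → [6.281, 7.895].

[6.281, 7.895]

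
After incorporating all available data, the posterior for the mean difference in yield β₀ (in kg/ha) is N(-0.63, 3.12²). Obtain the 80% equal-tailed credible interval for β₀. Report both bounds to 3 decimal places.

[-4.628, 3.368]

The posterior is symmetric, so the 80% equal-tailed interval is β₀ = -0.63 ± z·3.12 with z = 1.282.
Half-width: 1.282 × 3.12 = 3.998.
-0.63 − 3.998 = -4.628; -0.63 + 3.998 = 3.368.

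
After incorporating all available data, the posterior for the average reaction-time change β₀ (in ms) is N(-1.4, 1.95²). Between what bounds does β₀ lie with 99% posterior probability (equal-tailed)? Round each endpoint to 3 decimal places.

[-6.423, 3.623]

The posterior is symmetric, so the 99% equal-tailed interval is β₀ = -1.4 ± z·1.95 with z = 2.576.
Half-width: 2.576 × 1.95 = 5.023.
-1.4 − 5.023 = -6.423; -1.4 + 5.023 = 3.623.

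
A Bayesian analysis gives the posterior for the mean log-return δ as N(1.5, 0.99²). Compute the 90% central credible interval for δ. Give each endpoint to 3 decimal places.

The posterior is symmetric, so the 90% equal-tailed interval is δ = 1.5 ± z·0.99 with z = 1.645.
Half-width: 1.645 × 0.99 = 1.628.
1.5 − 1.628 = -0.128; 1.5 + 1.628 = 3.128.

[-0.128, 3.128]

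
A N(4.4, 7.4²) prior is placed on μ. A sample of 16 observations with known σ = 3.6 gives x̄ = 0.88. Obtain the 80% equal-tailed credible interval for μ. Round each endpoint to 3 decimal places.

[-0.214, 2.076]

Posterior precision = 1/7.4² + 16/3.6² = 0.0183 + 1.2346 = 1.2528, so posterior SD = 0.8934.
Posterior mean = (4.4/7.4² + 16·0.88/3.6²) / 1.2528 = 0.9313.
Interval: 0.9313 ± 1.282 × 0.8934 → [-0.214, 2.076].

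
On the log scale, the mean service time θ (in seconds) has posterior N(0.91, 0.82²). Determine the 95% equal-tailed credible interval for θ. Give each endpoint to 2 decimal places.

On the log scale the 95% interval is 0.91 ± 1.960 × 0.82 = [-0.6972, 2.5172].
Exponentiate: [e^-0.6972, e^2.5172] = [0.50, 12.39].

[0.50, 12.39]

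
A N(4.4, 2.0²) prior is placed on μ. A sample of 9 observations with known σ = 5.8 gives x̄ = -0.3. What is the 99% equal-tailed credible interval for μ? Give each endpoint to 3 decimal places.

Posterior precision = 1/2.0² + 9/5.8² = 0.2500 + 0.2675 = 0.5175, so posterior SD = 1.3900.
Posterior mean = (4.4/2.0² + 9·-0.3/5.8²) / 0.5175 = 1.9704.
Interval: 1.9704 ± 2.576 × 1.3900 → [-1.610, 5.551].

[-1.610, 5.551]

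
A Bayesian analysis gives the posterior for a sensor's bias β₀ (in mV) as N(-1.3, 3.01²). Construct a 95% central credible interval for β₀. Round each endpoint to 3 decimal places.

[-7.199, 4.599]

The posterior is symmetric, so the 95% equal-tailed interval is β₀ = -1.3 ± z·3.01 with z = 1.960.
Half-width: 1.960 × 3.01 = 5.899.
-1.3 − 5.899 = -7.199; -1.3 + 5.899 = 4.599.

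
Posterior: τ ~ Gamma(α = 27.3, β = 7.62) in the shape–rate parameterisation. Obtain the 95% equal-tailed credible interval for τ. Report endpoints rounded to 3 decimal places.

[2.367, 5.046]

Posterior: Gamma(shape 27.3, rate 7.62).
Equal-tailed 95% interval: Gamma(27.3, 7.62) quantiles at 0.025 and 0.975.
Posterior mean ≈ 3.583, SD ≈ 0.686; a Normal approximation gives roughly [2.239, 4.927].
Exact: lower = 2.367; upper = 5.046.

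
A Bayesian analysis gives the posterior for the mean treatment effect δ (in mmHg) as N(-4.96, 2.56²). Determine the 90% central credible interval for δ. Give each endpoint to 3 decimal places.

[-9.171, -0.749]

The posterior is symmetric, so the 90% equal-tailed interval is δ = -4.96 ± z·2.56 with z = 1.645.
Half-width: 1.645 × 2.56 = 4.211.
-4.96 − 4.211 = -9.171; -4.96 + 4.211 = -0.749.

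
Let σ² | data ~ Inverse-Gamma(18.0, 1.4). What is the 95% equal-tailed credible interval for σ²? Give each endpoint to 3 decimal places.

Inverse-Gamma(18.0, 1.4) quantiles: F⁻¹(0.025) and F⁻¹(0.975).
Equivalently, 1/σ² ~ Gamma(18.0, rate = 1.4); invert its 0.975 and 0.025 quantiles.
Posterior mean ≈ 0.082, SD ≈ 0.021; a Normal approximation gives roughly [0.042, 0.123].
Exact: lower = 0.051; upper = 0.131.

[0.051, 0.131]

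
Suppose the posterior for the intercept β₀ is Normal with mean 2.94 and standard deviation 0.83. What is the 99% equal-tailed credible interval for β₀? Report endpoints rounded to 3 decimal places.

The posterior is symmetric, so the 99% equal-tailed interval is β₀ = 2.94 ± z·0.83 with z = 2.576.
Half-width: 2.576 × 0.83 = 2.138.
2.94 − 2.138 = 0.802; 2.94 + 2.138 = 5.078.

[0.802, 5.078]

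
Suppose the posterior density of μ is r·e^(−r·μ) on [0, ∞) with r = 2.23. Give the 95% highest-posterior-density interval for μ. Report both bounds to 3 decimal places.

[0.000, 1.343]

The exponential density is strictly decreasing on [0, ∞), so the HPD interval is anchored at 0: [0, q] with P(μ ≤ q) = 0.95.
q = −ln(1 − 0.95) / 2.23 = 2.9957 / 2.23 = 1.343.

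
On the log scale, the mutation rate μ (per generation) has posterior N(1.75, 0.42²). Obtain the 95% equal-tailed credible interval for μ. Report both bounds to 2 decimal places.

On the log scale the 95% interval is 1.75 ± 1.960 × 0.42 = [0.9268, 2.5732].
Exponentiate: [e^0.9268, e^2.5732] = [2.53, 13.11].

[2.53, 13.11]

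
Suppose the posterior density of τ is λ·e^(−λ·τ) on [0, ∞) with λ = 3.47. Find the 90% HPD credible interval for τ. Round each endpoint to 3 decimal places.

The exponential density is strictly decreasing on [0, ∞), so the HPD interval is anchored at 0: [0, q] with P(τ ≤ q) = 0.90.
q = −ln(1 − 0.90) / 3.47 = 2.3026 / 3.47 = 0.664.

[0.000, 0.664]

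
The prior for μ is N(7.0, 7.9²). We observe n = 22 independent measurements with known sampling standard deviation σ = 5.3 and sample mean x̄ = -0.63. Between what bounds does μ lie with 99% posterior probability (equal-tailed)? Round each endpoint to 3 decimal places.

[-3.358, 2.404]

Posterior precision = 1/7.9² + 22/5.3² = 0.0160 + 0.7832 = 0.7992, so posterior SD = 1.1186.
Posterior mean = (7.0/7.9² + 22·-0.63/5.3²) / 0.7992 = -0.4770.
Interval: -0.4770 ± 2.576 × 1.1186 → [-3.358, 2.404].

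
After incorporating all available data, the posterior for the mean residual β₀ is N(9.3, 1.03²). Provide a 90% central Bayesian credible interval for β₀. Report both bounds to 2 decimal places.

The posterior is symmetric, so the 90% equal-tailed interval is β₀ = 9.3 ± z·1.03 with z = 1.645.
Half-width: 1.645 × 1.03 = 1.69.
9.3 − 1.69 = 7.61; 9.3 + 1.69 = 10.99.

[7.61, 10.99]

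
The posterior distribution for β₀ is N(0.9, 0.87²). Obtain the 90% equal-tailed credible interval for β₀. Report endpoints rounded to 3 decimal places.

[-0.531, 2.331]

The posterior is symmetric, so the 90% equal-tailed interval is β₀ = 0.9 ± z·0.87 with z = 1.645.
Half-width: 1.645 × 0.87 = 1.431.
0.9 − 1.431 = -0.531; 0.9 + 1.431 = 2.331.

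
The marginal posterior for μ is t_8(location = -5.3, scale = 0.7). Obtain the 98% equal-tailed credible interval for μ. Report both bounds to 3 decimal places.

[-7.328, -3.272]

The t_8 distribution is symmetric; the 98% interval is -5.3 ± t·0.7 with t_{0.99,8} = 2.896.
Half-width: 2.896 × 0.7 = 2.028.
-5.3 − 2.028 = -7.328; -5.3 + 2.028 = -3.272.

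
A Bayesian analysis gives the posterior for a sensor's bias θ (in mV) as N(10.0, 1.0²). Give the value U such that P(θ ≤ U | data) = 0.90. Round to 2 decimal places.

11.28

Need U with P(θ ≤ U) = 0.90: U = 10.0 + z_{0.1}·1.0.
z = 1.282; U = 10.0 + 1.282 × 1.0 = 11.28.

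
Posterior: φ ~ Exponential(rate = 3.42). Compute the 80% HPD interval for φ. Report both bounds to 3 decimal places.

[0.000, 0.471]

The exponential density is strictly decreasing on [0, ∞), so the HPD interval is anchored at 0: [0, q] with P(φ ≤ q) = 0.80.
q = −ln(1 − 0.80) / 3.42 = 1.6094 / 3.42 = 0.471.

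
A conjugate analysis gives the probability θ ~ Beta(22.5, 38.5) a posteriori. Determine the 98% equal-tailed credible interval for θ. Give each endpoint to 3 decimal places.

[0.234, 0.516]

Posterior: Beta(22.5, 38.5).
Equal-tailed 98% interval: the 0.01 and 0.99 quantiles of Beta(22.5, 38.5).
Posterior mean ≈ 0.369, SD ≈ 0.061; a Normal approximation gives roughly [0.226, 0.511].
Exact: F⁻¹(0.01) = 0.234; F⁻¹(0.99) = 0.516.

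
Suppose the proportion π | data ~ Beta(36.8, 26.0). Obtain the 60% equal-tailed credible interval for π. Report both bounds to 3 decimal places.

[0.534, 0.639]

Posterior: Beta(36.8, 26.0).
Equal-tailed 60% interval: the 0.2 and 0.8 quantiles of Beta(36.8, 26.0).
Posterior mean ≈ 0.586, SD ≈ 0.062; a Normal approximation gives roughly [0.534, 0.638].
Exact: F⁻¹(0.2) = 0.534; F⁻¹(0.8) = 0.639.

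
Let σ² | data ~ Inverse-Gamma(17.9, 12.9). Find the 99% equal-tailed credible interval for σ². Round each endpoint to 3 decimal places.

[0.421, 1.454]

Inverse-Gamma(17.9, 12.9) quantiles: F⁻¹(0.005) and F⁻¹(0.995).
Equivalently, 1/σ² ~ Gamma(17.9, rate = 12.9); invert its 0.995 and 0.005 quantiles.
Posterior mean ≈ 0.763, SD ≈ 0.191; a Normal approximation gives roughly [0.270, 1.256].
Exact: lower = 0.421; upper = 1.454.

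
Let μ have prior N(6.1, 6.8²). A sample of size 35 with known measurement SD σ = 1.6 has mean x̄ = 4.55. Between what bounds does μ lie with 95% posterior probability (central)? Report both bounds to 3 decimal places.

[4.023, 5.082]

Posterior precision = 1/6.8² + 35/1.6² = 0.0216 + 13.6719 = 13.6935, so posterior SD = 0.2702.
Posterior mean = (6.1/6.8² + 35·4.55/1.6²) / 13.6935 = 4.5524.
Interval: 4.5524 ± 1.960 × 0.2702 → [4.023, 5.082].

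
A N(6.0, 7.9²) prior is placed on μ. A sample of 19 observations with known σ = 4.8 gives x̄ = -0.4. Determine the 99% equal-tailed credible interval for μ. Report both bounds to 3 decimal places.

Posterior precision = 1/7.9² + 19/4.8² = 0.0160 + 0.8247 = 0.8407, so posterior SD = 1.0907.
Posterior mean = (6.0/7.9² + 19·-0.4/4.8²) / 0.8407 = -0.2780.
Interval: -0.2780 ± 2.576 × 1.0907 → [-3.087, 2.531].

[-3.087, 2.531]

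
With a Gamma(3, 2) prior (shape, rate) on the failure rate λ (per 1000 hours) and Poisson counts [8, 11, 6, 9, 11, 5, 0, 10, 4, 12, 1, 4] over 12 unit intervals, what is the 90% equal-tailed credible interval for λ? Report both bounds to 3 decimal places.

Posterior: Gamma(3+81, 2+12) = Gamma(84, 14) (shape, rate).
Equal-tailed 90% interval: Gamma(84, 14) quantiles at 0.05 and 0.95.
Posterior mean ≈ 6.000, SD ≈ 0.655; a Normal approximation gives roughly [4.923, 7.077].
Exact: lower = 4.965; upper = 7.116.

[4.965, 7.116]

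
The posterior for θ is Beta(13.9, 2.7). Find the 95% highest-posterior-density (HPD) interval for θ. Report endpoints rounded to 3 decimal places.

The posterior is unimodal and skewed, so the HPD interval has equal density at both endpoints and is the shortest 95% interval.
Solving f(0.666) = f(0.983) with F(0.983) − F(0.666) = 0.95 gives [0.666, 0.983].
For comparison, the equal-tailed interval is [0.632, 0.967]; the HPD is narrower and shifted toward the mode.

[0.666, 0.983]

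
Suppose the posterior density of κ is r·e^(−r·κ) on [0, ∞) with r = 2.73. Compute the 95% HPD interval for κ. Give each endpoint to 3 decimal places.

[0.000, 1.097]

The exponential density is strictly decreasing on [0, ∞), so the HPD interval is anchored at 0: [0, q] with P(κ ≤ q) = 0.95.
q = −ln(1 − 0.95) / 2.73 = 2.9957 / 2.73 = 1.097.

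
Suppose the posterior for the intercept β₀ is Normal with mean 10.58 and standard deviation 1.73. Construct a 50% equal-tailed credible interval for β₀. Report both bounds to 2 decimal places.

[9.41, 11.75]

The posterior is symmetric, so the 50% equal-tailed interval is β₀ = 10.58 ± z·1.73 with z = 0.674.
Half-width: 0.674 × 1.73 = 1.17.
10.58 − 1.17 = 9.41; 10.58 + 1.17 = 11.75.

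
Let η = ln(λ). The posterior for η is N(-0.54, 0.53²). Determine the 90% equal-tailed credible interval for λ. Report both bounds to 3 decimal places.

[0.244, 1.393]

On the log scale the 90% interval is -0.54 ± 1.645 × 0.53 = [-1.4118, 0.3318].
Exponentiate: [e^-1.4118, e^0.3318] = [0.244, 1.393].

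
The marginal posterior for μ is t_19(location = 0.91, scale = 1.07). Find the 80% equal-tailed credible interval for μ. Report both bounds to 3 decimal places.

The t_19 distribution is symmetric; the 80% interval is 0.91 ± t·1.07 with t_{0.9,19} = 1.328.
Half-width: 1.328 × 1.07 = 1.421.
0.91 − 1.421 = -0.511; 0.91 + 1.421 = 2.331.

[-0.511, 2.331]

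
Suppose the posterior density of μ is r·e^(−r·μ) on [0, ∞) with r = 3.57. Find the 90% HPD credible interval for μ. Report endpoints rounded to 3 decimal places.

The exponential density is strictly decreasing on [0, ∞), so the HPD interval is anchored at 0: [0, q] with P(μ ≤ q) = 0.90.
q = −ln(1 − 0.90) / 3.57 = 2.3026 / 3.57 = 0.645.

[0.000, 0.645]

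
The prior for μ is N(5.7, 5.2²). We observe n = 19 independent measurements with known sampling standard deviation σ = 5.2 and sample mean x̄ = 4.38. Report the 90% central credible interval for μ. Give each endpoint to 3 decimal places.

[2.533, 6.359]

Posterior precision = 1/5.2² + 19/5.2² = 0.0370 + 0.7027 = 0.7396, so posterior SD = 1.1628.
Posterior mean = (5.7/5.2² + 19·4.38/5.2²) / 0.7396 = 4.4460.
Interval: 4.4460 ± 1.645 × 1.1628 → [2.533, 6.359].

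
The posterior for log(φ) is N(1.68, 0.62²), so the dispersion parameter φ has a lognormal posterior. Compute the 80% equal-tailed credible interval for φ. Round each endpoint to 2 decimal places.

On the log scale the 80% interval is 1.68 ± 1.282 × 0.62 = [0.8854, 2.4746].
Exponentiate: [e^0.8854, e^2.4746] = [2.42, 11.88].

[2.42, 11.88]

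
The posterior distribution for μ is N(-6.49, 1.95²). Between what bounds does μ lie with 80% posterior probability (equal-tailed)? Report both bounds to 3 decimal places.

[-8.989, -3.991]

The posterior is symmetric, so the 80% equal-tailed interval is μ = -6.49 ± z·1.95 with z = 1.282.
Half-width: 1.282 × 1.95 = 2.499.
-6.49 − 2.499 = -8.989; -6.49 + 2.499 = -3.991.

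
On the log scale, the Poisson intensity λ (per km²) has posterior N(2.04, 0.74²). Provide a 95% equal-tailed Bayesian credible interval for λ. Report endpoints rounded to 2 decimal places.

[1.80, 32.80]

On the log scale the 95% interval is 2.04 ± 1.960 × 0.74 = [0.5896, 3.4904].
Exponentiate: [e^0.5896, e^3.4904] = [1.80, 32.80].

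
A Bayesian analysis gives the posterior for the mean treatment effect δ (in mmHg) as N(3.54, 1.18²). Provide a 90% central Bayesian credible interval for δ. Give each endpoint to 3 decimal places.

[1.599, 5.481]

The posterior is symmetric, so the 90% equal-tailed interval is δ = 3.54 ± z·1.18 with z = 1.645.
Half-width: 1.645 × 1.18 = 1.941.
3.54 − 1.941 = 1.599; 3.54 + 1.941 = 5.481.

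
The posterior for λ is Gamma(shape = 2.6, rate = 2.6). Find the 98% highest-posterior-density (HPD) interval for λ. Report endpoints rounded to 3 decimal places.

The posterior is unimodal and skewed, so the HPD interval has equal density at both endpoints and is the shortest 98% interval.
Solving f(0.038) = f(2.654) with F(2.654) − F(0.038) = 0.98 gives [0.038, 2.654].
For comparison, the equal-tailed interval is [0.118, 2.969]; the HPD is narrower and shifted toward the mode.

[0.038, 2.654]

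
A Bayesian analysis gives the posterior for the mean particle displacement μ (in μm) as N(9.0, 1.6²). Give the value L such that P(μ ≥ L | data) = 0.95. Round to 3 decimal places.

Need L with P(μ ≥ L) = 0.95: L = 9.0 − z_{0.05}·1.6.
z = 1.645; L = 9.0 − 1.645 × 1.6 = 6.368.

6.368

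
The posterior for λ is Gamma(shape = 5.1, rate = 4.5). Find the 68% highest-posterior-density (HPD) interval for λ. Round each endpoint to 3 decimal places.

[0.527, 1.447]

The posterior is unimodal and skewed, so the HPD interval has equal density at both endpoints and is the shortest 68% interval.
Solving f(0.527) = f(1.447) with F(1.447) − F(0.527) = 0.68 gives [0.527, 1.447].
For comparison, the equal-tailed interval is [0.650, 1.616]; the HPD is narrower and shifted toward the mode.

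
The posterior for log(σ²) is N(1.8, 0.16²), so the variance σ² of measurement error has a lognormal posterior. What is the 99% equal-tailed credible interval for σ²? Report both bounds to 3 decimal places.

[4.006, 9.135]

On the log scale the 99% interval is 1.8 ± 2.576 × 0.16 = [1.3879, 2.2121].
Exponentiate: [e^1.3879, e^2.2121] = [4.006, 9.135].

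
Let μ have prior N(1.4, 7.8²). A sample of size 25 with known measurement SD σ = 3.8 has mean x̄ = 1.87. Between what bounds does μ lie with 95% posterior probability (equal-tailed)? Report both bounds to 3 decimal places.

Posterior precision = 1/7.8² + 25/3.8² = 0.0164 + 1.7313 = 1.7477, so posterior SD = 0.7564.
Posterior mean = (1.4/7.8² + 25·1.87/3.8²) / 1.7477 = 1.8656.
Interval: 1.8656 ± 1.960 × 0.7564 → [0.383, 3.348].

[0.383, 3.348]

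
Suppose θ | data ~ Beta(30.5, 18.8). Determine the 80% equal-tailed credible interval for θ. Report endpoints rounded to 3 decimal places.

Posterior: Beta(30.5, 18.8).
Equal-tailed 80% interval: the 0.1 and 0.9 quantiles of Beta(30.5, 18.8).
Posterior mean ≈ 0.619, SD ≈ 0.068; a Normal approximation gives roughly [0.531, 0.706].
Exact: F⁻¹(0.1) = 0.529; F⁻¹(0.9) = 0.706.

[0.529, 0.706]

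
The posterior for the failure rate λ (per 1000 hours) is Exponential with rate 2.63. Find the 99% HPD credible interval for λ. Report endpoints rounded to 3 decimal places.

The exponential density is strictly decreasing on [0, ∞), so the HPD interval is anchored at 0: [0, q] with P(λ ≤ q) = 0.99.
q = −ln(1 − 0.99) / 2.63 = 4.6052 / 2.63 = 1.751.

[0.000, 1.751]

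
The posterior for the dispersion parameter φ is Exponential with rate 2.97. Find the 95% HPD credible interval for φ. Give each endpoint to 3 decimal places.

The exponential density is strictly decreasing on [0, ∞), so the HPD interval is anchored at 0: [0, q] with P(φ ≤ q) = 0.95.
q = −ln(1 − 0.95) / 2.97 = 2.9957 / 2.97 = 1.009.

[0.000, 1.009]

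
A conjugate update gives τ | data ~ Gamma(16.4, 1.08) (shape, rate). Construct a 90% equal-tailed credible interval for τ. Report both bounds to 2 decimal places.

Posterior: Gamma(shape 16.4, rate 1.08).
Equal-tailed 90% interval: Gamma(16.4, 1.08) quantiles at 0.05 and 0.95.
Posterior mean ≈ 15.19, SD ≈ 3.75; a Normal approximation gives roughly [9.02, 21.35].
Exact: lower = 9.59; upper = 21.83.

[9.59, 21.83]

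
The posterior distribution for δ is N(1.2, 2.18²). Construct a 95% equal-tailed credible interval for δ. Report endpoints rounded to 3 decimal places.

The posterior is symmetric, so the 95% equal-tailed interval is δ = 1.2 ± z·2.18 with z = 1.960.
Half-width: 1.960 × 2.18 = 4.273.
1.2 − 4.273 = -3.073; 1.2 + 4.273 = 5.473.

[-3.073, 5.473]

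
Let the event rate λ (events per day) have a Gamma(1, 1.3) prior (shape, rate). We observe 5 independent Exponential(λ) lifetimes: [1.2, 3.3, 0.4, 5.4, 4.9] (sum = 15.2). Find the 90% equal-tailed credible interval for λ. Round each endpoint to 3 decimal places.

[0.158, 0.637]

Posterior: Gamma(1+5, 1.3+15.2) = Gamma(6, 16.5) (shape, rate).
Equal-tailed 90% interval: Gamma(6, 16.5) quantiles at 0.05 and 0.95.
Posterior mean ≈ 0.364, SD ≈ 0.148; a Normal approximation gives roughly [0.119, 0.608].
Exact: lower = 0.158; upper = 0.637.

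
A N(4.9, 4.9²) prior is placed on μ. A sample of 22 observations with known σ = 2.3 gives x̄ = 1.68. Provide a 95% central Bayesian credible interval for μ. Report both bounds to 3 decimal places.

[0.756, 2.668]

Posterior precision = 1/4.9² + 22/2.3² = 0.0416 + 4.1588 = 4.2004, so posterior SD = 0.4879.
Posterior mean = (4.9/4.9² + 22·1.68/2.3²) / 4.2004 = 1.7119.
Interval: 1.7119 ± 1.960 × 0.4879 → [0.756, 2.668].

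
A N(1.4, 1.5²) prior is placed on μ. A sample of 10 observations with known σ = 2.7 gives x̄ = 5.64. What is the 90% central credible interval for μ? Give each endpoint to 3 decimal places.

Posterior precision = 1/1.5² + 10/2.7² = 0.4444 + 1.3717 = 1.8162, so posterior SD = 0.7420.
Posterior mean = (1.4/1.5² + 10·5.64/2.7²) / 1.8162 = 4.6024.
Interval: 4.6024 ± 1.645 × 0.7420 → [3.382, 5.823].

[3.382, 5.823]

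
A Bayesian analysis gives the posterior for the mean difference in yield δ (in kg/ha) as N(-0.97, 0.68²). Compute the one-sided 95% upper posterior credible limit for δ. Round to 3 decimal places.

0.149

Need U with P(δ ≤ U) = 0.95: U = -0.97 + z_{0.05}·0.68.
z = 1.645; U = -0.97 + 1.645 × 0.68 = 0.149.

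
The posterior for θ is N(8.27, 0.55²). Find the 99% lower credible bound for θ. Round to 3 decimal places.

6.991

Need L with P(θ ≥ L) = 0.99: L = 8.27 − z_{0.01}·0.55.
z = 2.326; L = 8.27 − 2.326 × 0.55 = 6.991.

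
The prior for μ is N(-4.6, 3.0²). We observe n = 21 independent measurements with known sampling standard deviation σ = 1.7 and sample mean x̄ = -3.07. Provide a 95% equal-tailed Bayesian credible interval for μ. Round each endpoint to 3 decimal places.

Posterior precision = 1/3.0² + 21/1.7² = 0.1111 + 7.2664 = 7.3775, so posterior SD = 0.3682.
Posterior mean = (-4.6/3.0² + 21·-3.07/1.7²) / 7.3775 = -3.0930.
Interval: -3.0930 ± 1.960 × 0.3682 → [-3.815, -2.371].

[-3.815, -2.371]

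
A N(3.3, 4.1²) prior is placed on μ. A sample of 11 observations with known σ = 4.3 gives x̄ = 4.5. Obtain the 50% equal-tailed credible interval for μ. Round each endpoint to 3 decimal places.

[3.557, 5.225]

Posterior precision = 1/4.1² + 11/4.3² = 0.0595 + 0.5949 = 0.6544, so posterior SD = 1.2362.
Posterior mean = (3.3/4.1² + 11·4.5/4.3²) / 0.6544 = 4.3909.
Interval: 4.3909 ± 0.674 × 1.2362 → [3.557, 5.225].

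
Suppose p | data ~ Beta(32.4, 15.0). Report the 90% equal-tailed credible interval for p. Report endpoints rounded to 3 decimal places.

[0.569, 0.789]

Posterior: Beta(32.4, 15.0).
Equal-tailed 90% interval: the 0.05 and 0.95 quantiles of Beta(32.4, 15.0).
Posterior mean ≈ 0.684, SD ≈ 0.067; a Normal approximation gives roughly [0.574, 0.794].
Exact: F⁻¹(0.05) = 0.569; F⁻¹(0.95) = 0.789.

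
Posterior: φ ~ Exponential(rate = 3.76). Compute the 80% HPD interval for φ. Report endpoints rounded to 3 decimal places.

The exponential density is strictly decreasing on [0, ∞), so the HPD interval is anchored at 0: [0, q] with P(φ ≤ q) = 0.80.
q = −ln(1 − 0.80) / 3.76 = 1.6094 / 3.76 = 0.428.

[0.000, 0.428]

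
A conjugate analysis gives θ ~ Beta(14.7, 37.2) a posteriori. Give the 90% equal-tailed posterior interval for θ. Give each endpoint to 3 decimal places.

Posterior: Beta(14.7, 37.2).
Equal-tailed 90% interval: the 0.05 and 0.95 quantiles of Beta(14.7, 37.2).
Posterior mean ≈ 0.283, SD ≈ 0.062; a Normal approximation gives roughly [0.181, 0.385].
Exact: F⁻¹(0.05) = 0.186; F⁻¹(0.95) = 0.390.

[0.186, 0.390]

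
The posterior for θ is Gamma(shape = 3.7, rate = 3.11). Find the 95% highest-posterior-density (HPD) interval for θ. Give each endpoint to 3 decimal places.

The posterior is unimodal and skewed, so the HPD interval has equal density at both endpoints and is the shortest 95% interval.
Solving f(0.186) = f(2.409) with F(2.409) − F(0.186) = 0.95 gives [0.186, 2.409].
For comparison, the equal-tailed interval is [0.303, 2.673]; the HPD is narrower and shifted toward the mode.

[0.186, 2.409]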